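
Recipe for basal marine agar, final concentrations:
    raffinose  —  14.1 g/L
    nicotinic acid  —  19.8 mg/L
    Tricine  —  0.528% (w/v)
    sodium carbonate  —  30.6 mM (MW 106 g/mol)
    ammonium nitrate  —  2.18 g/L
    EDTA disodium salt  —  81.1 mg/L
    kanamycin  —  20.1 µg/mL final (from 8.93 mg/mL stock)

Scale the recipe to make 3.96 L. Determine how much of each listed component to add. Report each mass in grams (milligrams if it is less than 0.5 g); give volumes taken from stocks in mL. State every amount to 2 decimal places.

Scale factor relative to 1 L: 3.96.
raffinose: 14.1 g/L × 3.96 L = 55.84 g
nicotinic acid: 19.8 mg/L × 3.96 L = 78.41 mg
Tricine: 0.528% w/v = 5.28 g/L → 5.28 × 3.96 L = 20.91 g
sodium carbonate: 30.6 mmol/L × 106 g/mol × 3.96 L ÷ 1000 = 12.84 g
ammonium nitrate: 2.18 g/L × 3.96 L = 8.63 g
EDTA disodium salt: 81.1 mg/L × 3.96 L = 321.16 mg
kanamycin: dilute stock: 20.1 µg/mL × 3960 mL ÷ 8930 µg/mL = 8.91 mL

raffinose 55.84 g; nicotinic acid 78.41 mg; Tricine 20.91 g; sodium carbonate 12.84 g; ammonium nitrate 8.63 g; EDTA disodium salt 321.16 mg; kanamycin 8.91 mL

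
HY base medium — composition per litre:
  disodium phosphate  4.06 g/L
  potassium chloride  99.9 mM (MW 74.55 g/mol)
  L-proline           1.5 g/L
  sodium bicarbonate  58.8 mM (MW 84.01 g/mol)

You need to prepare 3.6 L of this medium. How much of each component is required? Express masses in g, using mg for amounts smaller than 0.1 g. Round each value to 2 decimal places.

disodium phosphate 14.62 g; potassium chloride 26.81 g; L-proline 5.40 g; sodium bicarbonate 17.78 g

Scale factor relative to 1 L: 3.6.
disodium phosphate: 4.06 g/L × 3.6 L = 14.62 g
potassium chloride: 99.9 mmol/L × 74.55 g/mol × 3.6 L ÷ 1000 = 26.81 g
L-proline: 1.5 g/L × 3.6 L = 5.40 g
sodium bicarbonate: 58.8 mmol/L × 84.01 g/mol × 3.6 L ÷ 1000 = 17.78 g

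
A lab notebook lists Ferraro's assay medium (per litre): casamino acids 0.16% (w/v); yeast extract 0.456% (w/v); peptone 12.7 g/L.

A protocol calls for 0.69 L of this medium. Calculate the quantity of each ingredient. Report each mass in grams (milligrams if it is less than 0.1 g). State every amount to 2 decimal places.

casamino acids 1.10 g; yeast extract 3.15 g; peptone 8.76 g

Scale factor relative to 1 L: 0.69.
casamino acids: 0.16 g per 100 mL × 690 mL ÷ 100 = 1.10 g
yeast extract: 0.456% w/v = 4.56 g/L → 4.56 × 0.69 L = 3.15 g
peptone: 12.7 g/L × 0.69 L = 8.76 g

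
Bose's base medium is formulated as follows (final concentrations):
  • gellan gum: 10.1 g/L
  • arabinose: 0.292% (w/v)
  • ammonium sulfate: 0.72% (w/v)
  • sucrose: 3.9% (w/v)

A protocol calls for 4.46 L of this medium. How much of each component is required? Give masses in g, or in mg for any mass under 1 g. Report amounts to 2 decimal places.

Scale factor relative to 1 L: 4.46.
gellan gum: 10.1 g/L × 4.46 L = 45.05 g
arabinose: 0.292% w/v = 2.92 g/L → 2.92 × 4.46 L = 13.02 g
ammonium sulfate: 0.72 g per 100 mL × 4460 mL ÷ 100 = 32.11 g
sucrose: 3.9 g per 100 mL × 4460 mL ÷ 100 = 173.94 g

gellan gum 45.05 g; arabinose 13.02 g; ammonium sulfate 32.11 g; sucrose 173.94 g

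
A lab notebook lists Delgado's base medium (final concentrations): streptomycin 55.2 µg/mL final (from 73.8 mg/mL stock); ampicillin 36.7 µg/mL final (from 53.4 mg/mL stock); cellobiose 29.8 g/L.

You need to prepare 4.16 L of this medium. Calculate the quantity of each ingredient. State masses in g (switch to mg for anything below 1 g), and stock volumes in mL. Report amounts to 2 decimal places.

Working volume: 4.16 L.
streptomycin: C1V1 = C2V2 → 55.2 µg/mL × 4160 mL ÷ 73800 µg/mL = 3.11 mL
ampicillin: dilute stock: 36.7 µg/mL × 4160 mL ÷ 53400 µg/mL = 2.86 mL
cellobiose: 29.8 g/L × 4.16 L = 123.97 g

streptomycin 3.11 mL; ampicillin 2.86 mL; cellobiose 123.97 g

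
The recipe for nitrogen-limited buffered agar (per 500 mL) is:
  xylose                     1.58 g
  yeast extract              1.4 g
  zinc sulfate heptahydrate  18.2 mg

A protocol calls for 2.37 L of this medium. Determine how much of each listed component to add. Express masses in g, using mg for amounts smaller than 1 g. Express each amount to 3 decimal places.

Scale factor = 2370 mL / 500 mL = 4.74.
xylose: 1.58 g × (2370 mL / 500 mL) = 7.489 g
yeast extract: 1.4 g × (2370 mL / 500 mL) = 6.636 g
zinc sulfate heptahydrate: 18.2 mg × (2370 mL / 500 mL) = 86.268 mg

xylose 7.489 g; yeast extract 6.636 g; zinc sulfate heptahydrate 86.268 mg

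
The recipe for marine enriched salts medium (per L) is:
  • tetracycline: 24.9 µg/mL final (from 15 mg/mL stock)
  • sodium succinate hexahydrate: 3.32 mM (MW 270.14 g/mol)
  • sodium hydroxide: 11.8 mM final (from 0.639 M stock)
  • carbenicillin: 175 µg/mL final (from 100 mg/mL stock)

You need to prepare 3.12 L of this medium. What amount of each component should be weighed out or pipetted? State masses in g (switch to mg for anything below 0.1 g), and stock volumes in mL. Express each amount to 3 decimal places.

Working volume: 3.12 L.
tetracycline: V = C2·V2/C1 = 24.9 µg/mL × 3120 mL ÷ 15000 µg/mL = 5.179 mL
sodium succinate hexahydrate: 3.32 mmol/L × 270.14 g/mol × 3.12 L ÷ 1000 = 2.798 g
sodium hydroxide: dilute stock: 11.8 mM × 3120 mL ÷ 639 mM = 57.615 mL
carbenicillin: V = C2·V2/C1 = 175 µg/mL × 3120 mL ÷ 100000 µg/mL = 5.460 mL

tetracycline 5.179 mL; sodium succinate hexahydrate 2.798 g; sodium hydroxide 57.615 mL; carbenicillin 5.460 mL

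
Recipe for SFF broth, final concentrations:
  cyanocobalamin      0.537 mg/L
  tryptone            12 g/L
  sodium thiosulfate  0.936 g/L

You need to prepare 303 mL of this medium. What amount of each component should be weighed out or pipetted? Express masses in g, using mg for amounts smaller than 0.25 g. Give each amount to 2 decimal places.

Working volume: 303 mL = 0.303 L.
cyanocobalamin: 0.537 mg/L × 0.303 L = 0.16 mg
tryptone: 12 g/L × 0.303 L = 3.64 g
sodium thiosulfate: 0.936 g/L × 0.303 L = 0.28 g

cyanocobalamin 0.16 mg; tryptone 3.64 g; sodium thiosulfate 0.28 g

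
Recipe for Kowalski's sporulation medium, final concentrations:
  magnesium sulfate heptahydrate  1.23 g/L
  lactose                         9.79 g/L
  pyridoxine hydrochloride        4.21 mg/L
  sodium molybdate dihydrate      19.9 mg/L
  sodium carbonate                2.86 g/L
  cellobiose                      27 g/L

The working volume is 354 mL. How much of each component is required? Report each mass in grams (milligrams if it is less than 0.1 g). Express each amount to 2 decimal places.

magnesium sulfate heptahydrate 0.44 g; lactose 3.47 g; pyridoxine hydrochloride 1.49 mg; sodium molybdate dihydrate 7.04 mg; sodium carbonate 1.01 g; cellobiose 9.56 g

Scale factor relative to 1 L: 0.354.
magnesium sulfate heptahydrate: 1.23 g/L × 0.354 L = 0.44 g
lactose: 9.79 g/L × 0.354 L = 3.47 g
pyridoxine hydrochloride: 4.21 mg/L × 0.354 L = 1.49 mg
sodium molybdate dihydrate: 19.9 mg/L × 0.354 L = 7.04 mg
sodium carbonate: 2.86 g/L × 0.354 L = 1.01 g
cellobiose: 27 g/L × 0.354 L = 9.56 g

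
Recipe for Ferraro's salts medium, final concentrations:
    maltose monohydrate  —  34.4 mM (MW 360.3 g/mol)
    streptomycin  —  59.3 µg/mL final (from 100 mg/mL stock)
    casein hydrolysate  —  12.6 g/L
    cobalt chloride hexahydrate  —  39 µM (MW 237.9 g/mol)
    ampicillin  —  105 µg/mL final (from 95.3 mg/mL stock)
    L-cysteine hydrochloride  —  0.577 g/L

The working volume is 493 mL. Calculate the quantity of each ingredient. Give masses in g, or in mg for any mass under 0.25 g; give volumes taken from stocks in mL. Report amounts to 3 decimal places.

Target volume = 493 mL = 0.493 L.
maltose monohydrate: 34.4 mmol/L × 360.3 g/mol × 0.493 L ÷ 1000 = 6.110 g
streptomycin: C1V1 = C2V2 → 59.3 µg/mL × 493 mL ÷ 100000 µg/mL = 0.292 mL
casein hydrolysate: 12.6 g/L × 0.493 L = 6.212 g
cobalt chloride hexahydrate: 39 µmol/L × 237.9 g/mol × 0.493 L ÷ 1000 = 4.574 mg
ampicillin: dilute stock: 105 µg/mL × 493 mL ÷ 95300 µg/mL = 0.543 mL
L-cysteine hydrochloride: 0.577 g/L × 0.493 L = 0.284 g

maltose monohydrate 6.110 g; streptomycin 0.292 mL; casein hydrolysate 6.212 g; cobalt chloride hexahydrate 4.574 mg; ampicillin 0.543 mL; L-cysteine hydrochloride 0.284 g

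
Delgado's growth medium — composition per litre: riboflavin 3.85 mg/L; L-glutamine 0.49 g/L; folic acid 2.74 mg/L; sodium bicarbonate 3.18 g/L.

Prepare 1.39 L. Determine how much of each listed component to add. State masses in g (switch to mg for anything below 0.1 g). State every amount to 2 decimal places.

Scale factor relative to 1 L: 1.39.
riboflavin: 3.85 mg/L × 1.39 L = 5.35 mg
L-glutamine: 0.49 g/L × 1.39 L = 0.68 g
folic acid: 2.74 mg/L × 1.39 L = 3.81 mg
sodium bicarbonate: 3.18 g/L × 1.39 L = 4.42 g

riboflavin 5.35 mg; L-glutamine 0.68 g; folic acid 3.81 mg; sodium bicarbonate 4.42 g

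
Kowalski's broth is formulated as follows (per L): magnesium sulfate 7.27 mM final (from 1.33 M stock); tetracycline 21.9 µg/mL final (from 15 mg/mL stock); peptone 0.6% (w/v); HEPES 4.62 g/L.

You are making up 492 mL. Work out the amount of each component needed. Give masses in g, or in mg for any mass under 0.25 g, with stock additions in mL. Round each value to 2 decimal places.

magnesium sulfate 2.69 mL; tetracycline 0.72 mL; peptone 2.95 g; HEPES 2.27 g

Scale factor relative to 1 L: 0.492.
magnesium sulfate: C1V1 = C2V2 → 7.27 mM × 492 mL ÷ 1330 mM = 2.69 mL
tetracycline: dilute stock: 21.9 µg/mL × 492 mL ÷ 15000 µg/mL = 0.72 mL
peptone: 0.6 g per 100 mL × 492 mL ÷ 100 = 2.95 g
HEPES: 4.62 g/L × 0.492 L = 2.27 g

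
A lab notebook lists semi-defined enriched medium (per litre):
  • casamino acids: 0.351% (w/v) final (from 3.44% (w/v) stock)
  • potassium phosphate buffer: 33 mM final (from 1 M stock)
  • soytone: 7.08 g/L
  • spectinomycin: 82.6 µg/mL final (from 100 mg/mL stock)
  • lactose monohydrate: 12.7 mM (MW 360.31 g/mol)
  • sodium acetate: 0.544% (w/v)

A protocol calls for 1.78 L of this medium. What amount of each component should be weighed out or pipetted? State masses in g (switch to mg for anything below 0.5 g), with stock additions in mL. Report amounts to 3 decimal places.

Scale factor relative to 1 L: 1.78.
casamino acids: V = C2·V2/C1 = 0.351% ÷ 3.44% × 1780 mL = 181.622 mL
potassium phosphate buffer: dilute stock: 33 mM × 1780 mL ÷ 1000 mM = 58.740 mL
soytone: 7.08 g/L × 1.78 L = 12.602 g
spectinomycin: dilute stock: 82.6 µg/mL × 1780 mL ÷ 100000 µg/mL = 1.470 mL
lactose monohydrate: 12.7 mmol/L × 360.31 g/mol × 1.78 L ÷ 1000 = 8.145 g
sodium acetate: 0.544% w/v = 5.44 g/L → 5.44 × 1.78 L = 9.683 g

casamino acids 181.622 mL; potassium phosphate buffer 58.740 mL; soytone 12.602 g; spectinomycin 1.470 mL; lactose monohydrate 8.145 g; sodium acetate 9.683 g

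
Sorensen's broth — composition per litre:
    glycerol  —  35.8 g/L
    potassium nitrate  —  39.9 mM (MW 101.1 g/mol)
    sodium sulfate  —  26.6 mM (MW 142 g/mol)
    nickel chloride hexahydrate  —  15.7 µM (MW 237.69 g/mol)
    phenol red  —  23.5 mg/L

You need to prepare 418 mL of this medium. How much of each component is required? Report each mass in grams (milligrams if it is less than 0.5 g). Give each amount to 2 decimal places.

Scale factor relative to 1 L: 0.418.
glycerol: 35.8 g/L × 0.418 L = 14.96 g
potassium nitrate: 39.9 mmol/L × 101.1 g/mol × 0.418 L ÷ 1000 = 1.69 g
sodium sulfate: 26.6 mmol/L × 142 g/mol × 0.418 L ÷ 1000 = 1.58 g
nickel chloride hexahydrate: 15.7 µmol/L × 237.69 g/mol × 0.418 L ÷ 1000 = 1.56 mg
phenol red: 23.5 mg/L × 0.418 L = 9.82 mg

glycerol 14.96 g; potassium nitrate 1.69 g; sodium sulfate 1.58 g; nickel chloride hexahydrate 1.56 mg; phenol red 9.82 mg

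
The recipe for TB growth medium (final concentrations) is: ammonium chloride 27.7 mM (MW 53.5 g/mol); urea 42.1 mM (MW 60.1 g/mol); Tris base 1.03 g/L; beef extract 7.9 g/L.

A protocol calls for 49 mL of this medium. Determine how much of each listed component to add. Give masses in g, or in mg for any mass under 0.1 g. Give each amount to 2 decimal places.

ammonium chloride 72.62 mg; urea 0.12 g; Tris base 50.47 mg; beef extract 0.39 g

Scale factor relative to 1 L: 0.049.
ammonium chloride: 27.7 mmol/L × 53.5 mg/mmol × 0.049 L = 72.62 mg
urea: 42.1 mmol/L × 60.1 g/mol × 0.049 L ÷ 1000 = 0.12 g
Tris base: 1.03 g/L × 0.049 L = 0.05047 g = 50.47 mg
beef extract: 7.9 g/L × 0.049 L = 0.39 g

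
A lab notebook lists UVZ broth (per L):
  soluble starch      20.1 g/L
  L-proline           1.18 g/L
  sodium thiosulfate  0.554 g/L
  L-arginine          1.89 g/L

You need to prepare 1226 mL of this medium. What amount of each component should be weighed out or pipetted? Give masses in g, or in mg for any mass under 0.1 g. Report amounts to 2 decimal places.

Target volume = 1226 mL = 1.226 L.
soluble starch: 20.1 g/L × 1.226 L = 24.64 g
L-proline: 1.18 g/L × 1.226 L = 1.45 g
sodium thiosulfate: 0.554 g/L × 1.226 L = 0.68 g
L-arginine: 1.89 g/L × 1.226 L = 2.32 g

soluble starch 24.64 g; L-proline 1.45 g; sodium thiosulfate 0.68 g; L-arginine 2.32 g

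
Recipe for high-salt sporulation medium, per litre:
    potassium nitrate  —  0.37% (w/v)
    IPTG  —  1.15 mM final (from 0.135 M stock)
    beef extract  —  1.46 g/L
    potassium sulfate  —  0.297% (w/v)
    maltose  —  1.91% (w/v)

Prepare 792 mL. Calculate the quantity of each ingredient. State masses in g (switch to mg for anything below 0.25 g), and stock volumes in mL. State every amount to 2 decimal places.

potassium nitrate 2.93 g; IPTG 6.75 mL; beef extract 1.16 g; potassium sulfate 2.35 g; maltose 15.13 g

Target volume = 792 mL = 0.792 L.
potassium nitrate: 0.37% w/v = 3.7 g/L → 3.7 × 0.792 L = 2.93 g
IPTG: dilute stock: 1.15 mM × 792 mL ÷ 135 mM = 6.75 mL
beef extract: 1.46 g/L × 0.792 L = 1.16 g
potassium sulfate: 0.297 g per 100 mL × 792 mL ÷ 100 = 2.35 g
maltose: 1.91% w/v = 19.1 g/L → 19.1 × 0.792 L = 15.13 g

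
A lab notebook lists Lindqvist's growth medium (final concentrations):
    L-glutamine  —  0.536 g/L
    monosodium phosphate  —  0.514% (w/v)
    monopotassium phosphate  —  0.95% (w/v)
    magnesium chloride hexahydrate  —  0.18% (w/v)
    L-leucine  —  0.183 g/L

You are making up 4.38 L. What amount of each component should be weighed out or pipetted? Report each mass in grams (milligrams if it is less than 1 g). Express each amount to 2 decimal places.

L-glutamine 2.35 g; monosodium phosphate 22.51 g; monopotassium phosphate 41.61 g; magnesium chloride hexahydrate 7.88 g; L-leucine 801.54 mg

Working volume: 4.38 L.
L-glutamine: 0.536 g/L × 4.38 L = 2.35 g
monosodium phosphate: 0.514 g per 100 mL × 4380 mL ÷ 100 = 22.51 g
monopotassium phosphate: 0.95 g per 100 mL × 4380 mL ÷ 100 = 41.61 g
magnesium chloride hexahydrate: 0.18% w/v = 1.8 g/L → 1.8 × 4.38 L = 7.88 g
L-leucine: 0.183 g/L × 4.38 L = 0.80154 g = 801.54 mg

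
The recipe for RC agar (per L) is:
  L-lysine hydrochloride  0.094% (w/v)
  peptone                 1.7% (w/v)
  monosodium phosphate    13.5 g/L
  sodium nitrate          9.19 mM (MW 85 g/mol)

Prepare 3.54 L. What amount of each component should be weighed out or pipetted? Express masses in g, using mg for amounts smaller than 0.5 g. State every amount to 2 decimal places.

Scale factor relative to 1 L: 3.54.
L-lysine hydrochloride: 0.094 g per 100 mL × 3540 mL ÷ 100 = 3.33 g
peptone: 1.7% w/v = 17 g/L → 17 × 3.54 L = 60.18 g
monosodium phosphate: 13.5 g/L × 3.54 L = 47.79 g
sodium nitrate: 9.19 mmol/L × 85 g/mol × 3.54 L ÷ 1000 = 2.77 g

L-lysine hydrochloride 3.33 g; peptone 60.18 g; monosodium phosphate 47.79 g; sodium nitrate 2.77 g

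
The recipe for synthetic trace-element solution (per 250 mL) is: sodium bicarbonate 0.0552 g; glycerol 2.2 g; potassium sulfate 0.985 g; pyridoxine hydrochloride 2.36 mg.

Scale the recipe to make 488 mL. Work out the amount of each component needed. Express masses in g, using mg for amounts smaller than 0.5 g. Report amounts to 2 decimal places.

sodium bicarbonate 107.75 mg; glycerol 4.29 g; potassium sulfate 1.92 g; pyridoxine hydrochloride 4.61 mg

Scale factor = 488 mL / 250 mL = 1.952.
sodium bicarbonate: 0.0552 g × (488 mL / 250 mL) = 0.10775 g = 107.75 mg
glycerol: 2.2 g × (488 mL / 250 mL) = 4.29 g
potassium sulfate: 0.985 g × (488 mL / 250 mL) = 1.92 g
pyridoxine hydrochloride: 2.36 mg × (488 mL / 250 mL) = 4.61 mg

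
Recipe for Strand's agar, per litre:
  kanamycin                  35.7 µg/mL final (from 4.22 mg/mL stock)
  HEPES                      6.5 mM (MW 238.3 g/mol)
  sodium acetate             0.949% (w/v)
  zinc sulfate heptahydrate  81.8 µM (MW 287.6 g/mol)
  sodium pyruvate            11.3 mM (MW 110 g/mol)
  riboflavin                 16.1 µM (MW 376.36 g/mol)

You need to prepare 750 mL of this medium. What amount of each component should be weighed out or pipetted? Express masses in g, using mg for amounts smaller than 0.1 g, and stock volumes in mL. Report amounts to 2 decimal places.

kanamycin 6.34 mL; HEPES 1.16 g; sodium acetate 7.12 g; zinc sulfate heptahydrate 17.64 mg; sodium pyruvate 0.93 g; riboflavin 4.54 mg

Target volume = 750 mL = 0.75 L.
kanamycin: dilute stock: 35.7 µg/mL × 750 mL ÷ 4220 µg/mL = 6.34 mL
HEPES: 6.5 mmol/L × 238.3 g/mol × 0.75 L ÷ 1000 = 1.16 g
sodium acetate: 0.949 g per 100 mL × 750 mL ÷ 100 = 7.12 g
zinc sulfate heptahydrate: 81.8 µmol/L × 287.6 g/mol × 0.75 L ÷ 1000 = 17.64 mg
sodium pyruvate: 11.3 mmol/L × 110 g/mol × 0.75 L ÷ 1000 = 0.93 g
riboflavin: 16.1 µmol/L × 376.36 g/mol × 0.75 L ÷ 1000 = 4.54 mg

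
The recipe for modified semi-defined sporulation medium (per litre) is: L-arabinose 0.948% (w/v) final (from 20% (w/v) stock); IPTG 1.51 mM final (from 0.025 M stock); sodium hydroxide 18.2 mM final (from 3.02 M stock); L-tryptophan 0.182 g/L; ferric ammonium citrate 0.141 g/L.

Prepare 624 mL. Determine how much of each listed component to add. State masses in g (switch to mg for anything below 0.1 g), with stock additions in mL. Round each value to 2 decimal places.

L-arabinose 29.58 mL; IPTG 37.69 mL; sodium hydroxide 3.76 mL; L-tryptophan 0.11 g; ferric ammonium citrate 87.98 mg

Scale factor relative to 1 L: 0.624.
L-arabinose: V = C2·V2/C1 = 0.948% ÷ 20% × 624 mL = 29.58 mL
IPTG: dilute stock: 1.51 mM × 624 mL ÷ 25 mM = 37.69 mL
sodium hydroxide: V = C2·V2/C1 = 18.2 mM × 624 mL ÷ 3020 mM = 3.76 mL
L-tryptophan: 0.182 g/L × 0.624 L = 0.11 g
ferric ammonium citrate: 0.141 g/L × 0.624 L = 0.087984 g = 87.98 mg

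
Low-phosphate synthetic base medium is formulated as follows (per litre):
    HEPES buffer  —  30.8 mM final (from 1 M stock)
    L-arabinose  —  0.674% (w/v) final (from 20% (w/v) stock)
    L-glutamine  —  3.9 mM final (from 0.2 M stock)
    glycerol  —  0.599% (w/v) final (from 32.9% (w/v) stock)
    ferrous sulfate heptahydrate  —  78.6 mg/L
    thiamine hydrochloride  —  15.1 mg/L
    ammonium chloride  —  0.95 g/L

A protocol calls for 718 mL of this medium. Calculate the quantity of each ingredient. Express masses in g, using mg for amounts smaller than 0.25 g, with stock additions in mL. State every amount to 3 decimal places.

Target volume = 718 mL = 0.718 L.
HEPES buffer: V = C2·V2/C1 = 30.8 mM × 718 mL ÷ 1000 mM = 22.114 mL
L-arabinose: V = C2·V2/C1 = 0.674% ÷ 20% × 718 mL = 24.197 mL
L-glutamine: dilute stock: 3.9 mM × 718 mL ÷ 200 mM = 14.001 mL
glycerol: V = C2·V2/C1 = 0.599% ÷ 32.9% × 718 mL = 13.072 mL
ferrous sulfate heptahydrate: 78.6 mg/L × 0.718 L = 56.435 mg
thiamine hydrochloride: 15.1 mg/L × 0.718 L = 10.842 mg
ammonium chloride: 0.95 g/L × 0.718 L = 0.682 g

HEPES buffer 22.114 mL; L-arabinose 24.197 mL; L-glutamine 14.001 mL; glycerol 13.072 mL; ferrous sulfate heptahydrate 56.435 mg; thiamine hydrochloride 10.842 mg; ammonium chloride 0.682 g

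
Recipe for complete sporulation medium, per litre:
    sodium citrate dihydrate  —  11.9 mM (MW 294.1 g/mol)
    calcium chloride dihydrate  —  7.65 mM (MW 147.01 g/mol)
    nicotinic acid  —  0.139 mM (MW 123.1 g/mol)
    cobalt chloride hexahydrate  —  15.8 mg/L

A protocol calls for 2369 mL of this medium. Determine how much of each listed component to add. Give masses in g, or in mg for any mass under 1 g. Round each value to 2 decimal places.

sodium citrate dihydrate 8.29 g; calcium chloride dihydrate 2.66 g; nicotinic acid 40.54 mg; cobalt chloride hexahydrate 37.43 mg

Working volume: 2369 mL = 2.369 L.
sodium citrate dihydrate: 11.9 mmol/L × 294.1 g/mol × 2.369 L ÷ 1000 = 8.29 g
calcium chloride dihydrate: 7.65 mmol/L × 147.01 g/mol × 2.369 L ÷ 1000 = 2.66 g
nicotinic acid: 0.139 mmol/L × 123.1 mg/mmol × 2.369 L = 40.54 mg
cobalt chloride hexahydrate: 15.8 mg/L × 2.369 L = 37.43 mg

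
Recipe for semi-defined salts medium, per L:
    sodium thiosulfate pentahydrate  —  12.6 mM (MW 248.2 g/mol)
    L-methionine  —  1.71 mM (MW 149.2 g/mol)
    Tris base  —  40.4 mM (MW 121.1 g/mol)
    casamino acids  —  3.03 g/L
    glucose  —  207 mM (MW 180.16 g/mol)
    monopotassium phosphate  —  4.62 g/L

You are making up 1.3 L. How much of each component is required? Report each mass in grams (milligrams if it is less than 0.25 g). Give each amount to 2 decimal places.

Working volume: 1.3 L.
sodium thiosulfate pentahydrate: 12.6 mmol/L × 248.2 g/mol × 1.3 L ÷ 1000 = 4.07 g
L-methionine: 1.71 mmol/L × 149.2 g/mol × 1.3 L ÷ 1000 = 0.33 g
Tris base: 40.4 mmol/L × 121.1 g/mol × 1.3 L ÷ 1000 = 6.36 g
casamino acids: 3.03 g/L × 1.3 L = 3.94 g
glucose: 207 mmol/L × 180.16 g/mol × 1.3 L ÷ 1000 = 48.48 g
monopotassium phosphate: 4.62 g/L × 1.3 L = 6.01 g

sodium thiosulfate pentahydrate 4.07 g; L-methionine 0.33 g; Tris base 6.36 g; casamino acids 3.94 g; glucose 48.48 g; monopotassium phosphate 6.01 g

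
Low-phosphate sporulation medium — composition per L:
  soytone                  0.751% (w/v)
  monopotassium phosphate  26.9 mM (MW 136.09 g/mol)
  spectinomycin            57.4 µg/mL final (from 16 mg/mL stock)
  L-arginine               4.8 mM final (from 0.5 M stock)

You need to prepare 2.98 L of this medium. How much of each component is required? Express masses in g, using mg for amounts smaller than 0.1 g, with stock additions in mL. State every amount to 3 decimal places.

Working volume: 2.98 L.
soytone: 0.751 g per 100 mL × 2980 mL ÷ 100 = 22.380 g
monopotassium phosphate: 26.9 mmol/L × 136.09 g/mol × 2.98 L ÷ 1000 = 10.909 g
spectinomycin: V = C2·V2/C1 = 57.4 µg/mL × 2980 mL ÷ 16000 µg/mL = 10.691 mL
L-arginine: V = C2·V2/C1 = 4.8 mM × 2980 mL ÷ 500 mM = 28.608 mL

soytone 22.380 g; monopotassium phosphate 10.909 g; spectinomycin 10.691 mL; L-arginine 28.608 mL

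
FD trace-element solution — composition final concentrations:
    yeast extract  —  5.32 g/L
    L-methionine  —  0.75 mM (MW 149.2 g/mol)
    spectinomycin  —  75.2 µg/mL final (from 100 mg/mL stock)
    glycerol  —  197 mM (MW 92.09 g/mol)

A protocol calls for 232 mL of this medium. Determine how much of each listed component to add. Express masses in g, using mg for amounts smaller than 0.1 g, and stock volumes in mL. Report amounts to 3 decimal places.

yeast extract 1.234 g; L-methionine 25.961 mg; spectinomycin 0.174 mL; glycerol 4.209 g

Scale factor relative to 1 L: 0.232.
yeast extract: 5.32 g/L × 0.232 L = 1.234 g
L-methionine: 0.75 mmol/L × 149.2 mg/mmol × 0.232 L = 25.961 mg
spectinomycin: C1V1 = C2V2 → 75.2 µg/mL × 232 mL ÷ 100000 µg/mL = 0.174 mL
glycerol: 197 mmol/L × 92.09 g/mol × 0.232 L ÷ 1000 = 4.209 g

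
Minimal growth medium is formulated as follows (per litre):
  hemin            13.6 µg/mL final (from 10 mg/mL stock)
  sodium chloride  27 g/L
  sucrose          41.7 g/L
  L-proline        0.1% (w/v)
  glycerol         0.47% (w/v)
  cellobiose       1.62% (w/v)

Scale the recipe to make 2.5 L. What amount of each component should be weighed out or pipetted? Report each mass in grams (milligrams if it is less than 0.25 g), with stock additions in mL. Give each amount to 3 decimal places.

Working volume: 2.5 L.
hemin: C1V1 = C2V2 → 13.6 µg/mL × 2500 mL ÷ 10000 µg/mL = 3.400 mL
sodium chloride: 27 g/L × 2.5 L = 67.500 g
sucrose: 41.7 g/L × 2.5 L = 104.250 g
L-proline: 0.1 g per 100 mL × 2500 mL ÷ 100 = 2.500 g
glycerol: 0.47% w/v = 4.7 g/L → 4.7 × 2.5 L = 11.750 g
cellobiose: 1.62 g per 100 mL × 2500 mL ÷ 100 = 40.500 g

hemin 3.400 mL; sodium chloride 67.500 g; sucrose 104.250 g; L-proline 2.500 g; glycerol 11.750 g; cellobiose 40.500 g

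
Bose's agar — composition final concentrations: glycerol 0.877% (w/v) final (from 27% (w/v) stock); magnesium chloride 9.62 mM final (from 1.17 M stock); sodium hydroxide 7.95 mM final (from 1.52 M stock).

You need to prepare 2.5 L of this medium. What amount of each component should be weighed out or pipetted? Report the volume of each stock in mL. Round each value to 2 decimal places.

glycerol 81.20 mL; magnesium chloride 20.56 mL; sodium hydroxide 13.08 mL

Scale factor relative to 1 L: 2.5.
glycerol: C1V1 = C2V2 → 0.877% ÷ 27% × 2500 mL = 81.20 mL
magnesium chloride: C1V1 = C2V2 → 9.62 mM × 2500 mL ÷ 1170 mM = 20.56 mL
sodium hydroxide: dilute stock: 7.95 mM × 2500 mL ÷ 1520 mM = 13.08 mL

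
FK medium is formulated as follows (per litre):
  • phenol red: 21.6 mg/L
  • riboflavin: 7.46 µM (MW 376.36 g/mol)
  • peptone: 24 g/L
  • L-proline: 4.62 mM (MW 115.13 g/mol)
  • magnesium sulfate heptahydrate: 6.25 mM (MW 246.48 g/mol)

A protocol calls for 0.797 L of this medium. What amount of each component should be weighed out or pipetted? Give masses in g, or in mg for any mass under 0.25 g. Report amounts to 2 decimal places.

Working volume: 0.797 L.
phenol red: 21.6 mg/L × 0.797 L = 17.22 mg
riboflavin: 7.46 µmol/L × 376.36 g/mol × 0.797 L ÷ 1000 = 2.24 mg
peptone: 24 g/L × 0.797 L = 19.13 g
L-proline: 4.62 mmol/L × 115.13 g/mol × 0.797 L ÷ 1000 = 0.42 g
magnesium sulfate heptahydrate: 6.25 mmol/L × 246.48 g/mol × 0.797 L ÷ 1000 = 1.23 g

phenol red 17.22 mg; riboflavin 2.24 mg; peptone 19.13 g; L-proline 0.42 g; magnesium sulfate heptahydrate 1.23 g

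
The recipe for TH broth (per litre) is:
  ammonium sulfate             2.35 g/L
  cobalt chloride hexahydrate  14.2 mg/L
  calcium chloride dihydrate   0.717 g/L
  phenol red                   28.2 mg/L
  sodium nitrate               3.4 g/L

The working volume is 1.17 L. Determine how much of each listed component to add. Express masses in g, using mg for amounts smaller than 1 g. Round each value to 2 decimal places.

Working volume: 1.17 L.
ammonium sulfate: 2.35 g/L × 1.17 L = 2.75 g
cobalt chloride hexahydrate: 14.2 mg/L × 1.17 L = 16.61 mg
calcium chloride dihydrate: 0.717 g/L × 1.17 L = 0.83889 g = 838.89 mg
phenol red: 28.2 mg/L × 1.17 L = 32.99 mg
sodium nitrate: 3.4 g/L × 1.17 L = 3.98 g

ammonium sulfate 2.75 g; cobalt chloride hexahydrate 16.61 mg; calcium chloride dihydrate 838.89 mg; phenol red 32.99 mg; sodium nitrate 3.98 g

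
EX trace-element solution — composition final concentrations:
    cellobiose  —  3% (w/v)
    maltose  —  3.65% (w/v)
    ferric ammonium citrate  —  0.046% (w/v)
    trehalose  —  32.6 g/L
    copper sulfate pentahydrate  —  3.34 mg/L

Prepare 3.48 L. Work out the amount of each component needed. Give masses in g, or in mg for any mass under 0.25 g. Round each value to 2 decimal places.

Working volume: 3.48 L.
cellobiose: 3 g per 100 mL × 3480 mL ÷ 100 = 104.40 g
maltose: 3.65 g per 100 mL × 3480 mL ÷ 100 = 127.02 g
ferric ammonium citrate: 0.046 g per 100 mL × 3480 mL ÷ 100 = 1.60 g
trehalose: 32.6 g/L × 3.48 L = 113.45 g
copper sulfate pentahydrate: 3.34 mg/L × 3.48 L = 11.62 mg

cellobiose 104.40 g; maltose 127.02 g; ferric ammonium citrate 1.60 g; trehalose 113.45 g; copper sulfate pentahydrate 11.62 mg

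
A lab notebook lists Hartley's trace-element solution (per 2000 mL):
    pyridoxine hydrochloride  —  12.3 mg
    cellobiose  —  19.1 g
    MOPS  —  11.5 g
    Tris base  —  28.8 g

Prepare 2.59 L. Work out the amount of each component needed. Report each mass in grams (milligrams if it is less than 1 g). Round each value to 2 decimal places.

Scale factor = 2590 mL / 2000 mL = 1.295.
pyridoxine hydrochloride: 12.3 mg × (2590 mL / 2000 mL) = 15.93 mg
cellobiose: 19.1 g × (2590 mL / 2000 mL) = 24.73 g
MOPS: 11.5 g × (2590 mL / 2000 mL) = 14.89 g
Tris base: 28.8 g × (2590 mL / 2000 mL) = 37.30 g

pyridoxine hydrochloride 15.93 mg; cellobiose 24.73 g; MOPS 14.89 g; Tris base 37.30 g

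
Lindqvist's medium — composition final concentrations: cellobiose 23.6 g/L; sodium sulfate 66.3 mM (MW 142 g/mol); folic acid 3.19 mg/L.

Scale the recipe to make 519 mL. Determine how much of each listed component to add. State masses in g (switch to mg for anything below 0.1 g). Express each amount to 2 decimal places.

cellobiose 12.25 g; sodium sulfate 4.89 g; folic acid 1.66 mg

Working volume: 519 mL = 0.519 L.
cellobiose: 23.6 g/L × 0.519 L = 12.25 g
sodium sulfate: 66.3 mmol/L × 142 g/mol × 0.519 L ÷ 1000 = 4.89 g
folic acid: 3.19 mg/L × 0.519 L = 1.66 mg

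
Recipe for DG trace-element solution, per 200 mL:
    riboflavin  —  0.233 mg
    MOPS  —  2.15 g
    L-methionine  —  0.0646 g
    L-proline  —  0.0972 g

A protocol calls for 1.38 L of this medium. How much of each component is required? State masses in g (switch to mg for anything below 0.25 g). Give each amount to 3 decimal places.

Ratio of target to recipe volume: 1380 / 200 = 6.9.
riboflavin: 0.233 mg × (1380 mL / 200 mL) = 1.608 mg
MOPS: 2.15 g × (1380 mL / 200 mL) = 14.835 g
L-methionine: 0.0646 g × (1380 mL / 200 mL) = 0.446 g
L-proline: 0.0972 g × (1380 mL / 200 mL) = 0.671 g

riboflavin 1.608 mg; MOPS 14.835 g; L-methionine 0.446 g; L-proline 0.671 g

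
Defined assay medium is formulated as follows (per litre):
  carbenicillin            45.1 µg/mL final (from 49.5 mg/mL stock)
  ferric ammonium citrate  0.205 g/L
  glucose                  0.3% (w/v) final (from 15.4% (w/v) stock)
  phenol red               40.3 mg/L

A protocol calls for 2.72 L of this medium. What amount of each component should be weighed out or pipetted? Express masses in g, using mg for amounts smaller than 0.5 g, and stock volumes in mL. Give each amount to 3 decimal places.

Working volume: 2.72 L.
carbenicillin: dilute stock: 45.1 µg/mL × 2720 mL ÷ 49500 µg/mL = 2.478 mL
ferric ammonium citrate: 0.205 g/L × 2.72 L = 0.558 g
glucose: dilute stock: 0.3% ÷ 15.4% × 2720 mL = 52.987 mL
phenol red: 40.3 mg/L × 2.72 L = 109.616 mg

carbenicillin 2.478 mL; ferric ammonium citrate 0.558 g; glucose 52.987 mL; phenol red 109.616 mg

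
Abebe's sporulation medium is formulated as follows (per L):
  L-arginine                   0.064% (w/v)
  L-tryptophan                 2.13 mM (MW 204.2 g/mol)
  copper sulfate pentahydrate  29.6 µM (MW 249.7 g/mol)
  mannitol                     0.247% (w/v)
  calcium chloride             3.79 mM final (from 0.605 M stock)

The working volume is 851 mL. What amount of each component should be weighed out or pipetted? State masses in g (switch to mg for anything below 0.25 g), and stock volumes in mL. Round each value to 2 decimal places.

Target volume = 851 mL = 0.851 L.
L-arginine: 0.064% w/v = 0.64 g/L → 0.64 × 0.851 L = 0.54 g
L-tryptophan: 2.13 mmol/L × 204.2 g/mol × 0.851 L ÷ 1000 = 0.37 g
copper sulfate pentahydrate: 29.6 µmol/L × 249.7 g/mol × 0.851 L ÷ 1000 = 6.29 mg
mannitol: 0.247 g per 100 mL × 851 mL ÷ 100 = 2.10 g
calcium chloride: C1V1 = C2V2 → 3.79 mM × 851 mL ÷ 605 mM = 5.33 mL

L-arginine 0.54 g; L-tryptophan 0.37 g; copper sulfate pentahydrate 6.29 mg; mannitol 2.10 g; calcium chloride 5.33 mL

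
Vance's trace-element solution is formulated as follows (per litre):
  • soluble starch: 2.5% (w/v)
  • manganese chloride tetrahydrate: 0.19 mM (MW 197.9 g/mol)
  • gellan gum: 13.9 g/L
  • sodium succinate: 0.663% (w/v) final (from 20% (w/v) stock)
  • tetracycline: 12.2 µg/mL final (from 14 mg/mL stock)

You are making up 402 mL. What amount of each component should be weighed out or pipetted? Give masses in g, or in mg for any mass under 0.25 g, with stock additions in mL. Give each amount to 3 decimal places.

Target volume = 402 mL = 0.402 L.
soluble starch: 2.5 g per 100 mL × 402 mL ÷ 100 = 10.050 g
manganese chloride tetrahydrate: 0.19 mmol/L × 197.9 mg/mmol × 0.402 L = 15.116 mg
gellan gum: 13.9 g/L × 0.402 L = 5.588 g
sodium succinate: C1V1 = C2V2 → 0.663% ÷ 20% × 402 mL = 13.326 mL
tetracycline: V = C2·V2/C1 = 12.2 µg/mL × 402 mL ÷ 14000 µg/mL = 0.350 mL

soluble starch 10.050 g; manganese chloride tetrahydrate 15.116 mg; gellan gum 5.588 g; sodium succinate 13.326 mL; tetracycline 0.350 mL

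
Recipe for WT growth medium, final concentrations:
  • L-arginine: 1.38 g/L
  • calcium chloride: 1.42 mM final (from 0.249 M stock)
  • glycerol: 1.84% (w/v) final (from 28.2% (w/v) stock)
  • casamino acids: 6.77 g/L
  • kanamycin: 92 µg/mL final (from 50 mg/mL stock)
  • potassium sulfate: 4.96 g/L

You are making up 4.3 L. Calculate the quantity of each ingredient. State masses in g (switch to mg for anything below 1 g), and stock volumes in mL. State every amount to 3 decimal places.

Scale factor relative to 1 L: 4.3.
L-arginine: 1.38 g/L × 4.3 L = 5.934 g
calcium chloride: C1V1 = C2V2 → 1.42 mM × 4300 mL ÷ 249 mM = 24.522 mL
glycerol: C1V1 = C2V2 → 1.84% ÷ 28.2% × 4300 mL = 280.567 mL
casamino acids: 6.77 g/L × 4.3 L = 29.111 g
kanamycin: dilute stock: 92 µg/mL × 4300 mL ÷ 50000 µg/mL = 7.912 mL
potassium sulfate: 4.96 g/L × 4.3 L = 21.328 g

L-arginine 5.934 g; calcium chloride 24.522 mL; glycerol 280.567 mL; casamino acids 29.111 g; kanamycin 7.912 mL; potassium sulfate 21.328 g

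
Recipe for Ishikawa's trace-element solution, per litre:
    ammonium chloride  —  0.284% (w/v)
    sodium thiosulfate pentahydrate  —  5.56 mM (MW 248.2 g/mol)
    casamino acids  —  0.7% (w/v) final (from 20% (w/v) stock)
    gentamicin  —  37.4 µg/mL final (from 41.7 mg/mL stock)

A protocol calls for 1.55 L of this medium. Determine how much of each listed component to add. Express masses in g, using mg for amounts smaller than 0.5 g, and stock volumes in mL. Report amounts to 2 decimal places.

ammonium chloride 4.40 g; sodium thiosulfate pentahydrate 2.14 g; casamino acids 54.25 mL; gentamicin 1.39 mL

Scale factor relative to 1 L: 1.55.
ammonium chloride: 0.284% w/v = 2.84 g/L → 2.84 × 1.55 L = 4.40 g
sodium thiosulfate pentahydrate: 5.56 mmol/L × 248.2 g/mol × 1.55 L ÷ 1000 = 2.14 g
casamino acids: dilute stock: 0.7% ÷ 20% × 1550 mL = 54.25 mL
gentamicin: dilute stock: 37.4 µg/mL × 1550 mL ÷ 41700 µg/mL = 1.39 mL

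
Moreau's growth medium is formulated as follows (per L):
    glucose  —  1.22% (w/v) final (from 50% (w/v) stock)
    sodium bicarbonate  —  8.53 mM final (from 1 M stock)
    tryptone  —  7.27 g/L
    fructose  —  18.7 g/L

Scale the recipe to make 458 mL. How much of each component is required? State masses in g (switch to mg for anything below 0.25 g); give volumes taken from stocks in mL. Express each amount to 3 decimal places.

Working volume: 458 mL = 0.458 L.
glucose: V = C2·V2/C1 = 1.22% ÷ 50% × 458 mL = 11.175 mL
sodium bicarbonate: C1V1 = C2V2 → 8.53 mM × 458 mL ÷ 1000 mM = 3.907 mL
tryptone: 7.27 g/L × 0.458 L = 3.330 g
fructose: 18.7 g/L × 0.458 L = 8.565 g

glucose 11.175 mL; sodium bicarbonate 3.907 mL; tryptone 3.330 g; fructose 8.565 g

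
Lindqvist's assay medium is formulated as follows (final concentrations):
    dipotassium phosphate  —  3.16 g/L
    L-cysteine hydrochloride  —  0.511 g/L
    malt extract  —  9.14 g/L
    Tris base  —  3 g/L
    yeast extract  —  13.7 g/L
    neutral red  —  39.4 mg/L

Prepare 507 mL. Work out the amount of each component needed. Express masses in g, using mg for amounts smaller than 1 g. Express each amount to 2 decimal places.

Target volume = 507 mL = 0.507 L.
dipotassium phosphate: 3.16 g/L × 0.507 L = 1.60 g
L-cysteine hydrochloride: 0.511 g/L × 0.507 L = 0.259077 g = 259.08 mg
malt extract: 9.14 g/L × 0.507 L = 4.63 g
Tris base: 3 g/L × 0.507 L = 1.52 g
yeast extract: 13.7 g/L × 0.507 L = 6.95 g
neutral red: 39.4 mg/L × 0.507 L = 19.98 mg

dipotassium phosphate 1.60 g; L-cysteine hydrochloride 259.08 mg; malt extract 4.63 g; Tris base 1.52 g; yeast extract 6.95 g; neutral red 19.98 mg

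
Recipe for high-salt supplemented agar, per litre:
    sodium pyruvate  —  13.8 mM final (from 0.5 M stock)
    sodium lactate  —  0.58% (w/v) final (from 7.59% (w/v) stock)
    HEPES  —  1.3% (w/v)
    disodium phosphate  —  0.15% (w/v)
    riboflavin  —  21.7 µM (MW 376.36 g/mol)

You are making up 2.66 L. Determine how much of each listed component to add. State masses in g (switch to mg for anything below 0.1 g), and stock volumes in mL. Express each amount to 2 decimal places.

Scale factor relative to 1 L: 2.66.
sodium pyruvate: dilute stock: 13.8 mM × 2660 mL ÷ 500 mM = 73.42 mL
sodium lactate: dilute stock: 0.58% ÷ 7.59% × 2660 mL = 203.27 mL
HEPES: 1.3% w/v = 13 g/L → 13 × 2.66 L = 34.58 g
disodium phosphate: 0.15% w/v = 1.5 g/L → 1.5 × 2.66 L = 3.99 g
riboflavin: 21.7 µmol/L × 376.36 g/mol × 2.66 L ÷ 1000 = 21.72 mg

sodium pyruvate 73.42 mL; sodium lactate 203.27 mL; HEPES 34.58 g; disodium phosphate 3.99 g; riboflavin 21.72 mg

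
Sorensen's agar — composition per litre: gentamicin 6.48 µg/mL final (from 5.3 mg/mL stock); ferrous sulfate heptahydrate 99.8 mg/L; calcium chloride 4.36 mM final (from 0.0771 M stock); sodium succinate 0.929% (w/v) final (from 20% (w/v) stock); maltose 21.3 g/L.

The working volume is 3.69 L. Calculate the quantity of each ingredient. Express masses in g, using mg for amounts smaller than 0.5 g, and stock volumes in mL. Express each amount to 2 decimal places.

gentamicin 4.51 mL; ferrous sulfate heptahydrate 368.26 mg; calcium chloride 208.67 mL; sodium succinate 171.40 mL; maltose 78.60 g

Scale factor relative to 1 L: 3.69.
gentamicin: V = C2·V2/C1 = 6.48 µg/mL × 3690 mL ÷ 5300 µg/mL = 4.51 mL
ferrous sulfate heptahydrate: 99.8 mg/L × 3.69 L = 368.26 mg
calcium chloride: dilute stock: 4.36 mM × 3690 mL ÷ 77.1 mM = 208.67 mL
sodium succinate: C1V1 = C2V2 → 0.929% ÷ 20% × 3690 mL = 171.40 mL
maltose: 21.3 g/L × 3.69 L = 78.60 g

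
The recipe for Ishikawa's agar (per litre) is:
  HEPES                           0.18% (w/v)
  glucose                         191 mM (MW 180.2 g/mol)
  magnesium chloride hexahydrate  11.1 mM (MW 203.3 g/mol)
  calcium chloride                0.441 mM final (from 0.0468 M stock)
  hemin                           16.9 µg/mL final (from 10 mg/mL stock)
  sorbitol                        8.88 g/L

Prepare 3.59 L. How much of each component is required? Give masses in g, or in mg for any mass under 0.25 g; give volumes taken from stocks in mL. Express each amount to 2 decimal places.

HEPES 6.46 g; glucose 123.56 g; magnesium chloride hexahydrate 8.10 g; calcium chloride 33.83 mL; hemin 6.07 mL; sorbitol 31.88 g

Scale factor relative to 1 L: 3.59.
HEPES: 0.18 g per 100 mL × 3590 mL ÷ 100 = 6.46 g
glucose: 191 mmol/L × 180.2 g/mol × 3.59 L ÷ 1000 = 123.56 g
magnesium chloride hexahydrate: 11.1 mmol/L × 203.3 g/mol × 3.59 L ÷ 1000 = 8.10 g
calcium chloride: dilute stock: 0.441 mM × 3590 mL ÷ 46.8 mM = 33.83 mL
hemin: C1V1 = C2V2 → 16.9 µg/mL × 3590 mL ÷ 10000 µg/mL = 6.07 mL
sorbitol: 8.88 g/L × 3.59 L = 31.88 g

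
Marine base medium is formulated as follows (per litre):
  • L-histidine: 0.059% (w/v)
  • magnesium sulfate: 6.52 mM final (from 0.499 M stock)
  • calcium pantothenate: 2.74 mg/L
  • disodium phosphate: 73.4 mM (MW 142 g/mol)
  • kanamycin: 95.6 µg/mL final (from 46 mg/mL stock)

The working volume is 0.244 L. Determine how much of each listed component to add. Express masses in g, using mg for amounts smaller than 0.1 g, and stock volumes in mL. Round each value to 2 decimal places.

Working volume: 0.244 L.
L-histidine: 0.059 g per 100 mL × 244 mL ÷ 100 = 0.14 g
magnesium sulfate: dilute stock: 6.52 mM × 244 mL ÷ 499 mM = 3.19 mL
calcium pantothenate: 2.74 mg/L × 0.244 L = 0.67 mg
disodium phosphate: 73.4 mmol/L × 142 g/mol × 0.244 L ÷ 1000 = 2.54 g
kanamycin: dilute stock: 95.6 µg/mL × 244 mL ÷ 46000 µg/mL = 0.51 mL

L-histidine 0.14 g; magnesium sulfate 3.19 mL; calcium pantothenate 0.67 mg; disodium phosphate 2.54 g; kanamycin 0.51 mL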